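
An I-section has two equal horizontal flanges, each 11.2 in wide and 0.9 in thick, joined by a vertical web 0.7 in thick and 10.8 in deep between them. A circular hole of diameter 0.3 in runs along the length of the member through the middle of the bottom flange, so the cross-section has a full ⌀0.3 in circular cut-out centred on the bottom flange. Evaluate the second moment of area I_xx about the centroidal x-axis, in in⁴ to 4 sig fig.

Decompose the section into non-overlapping parts with the origin at the bottom-left of its bounding rectangle.
Bottom flange: 11.2 × 0.9, A = 10.08 in², y = 0.45 in, Ī = 0.6804 in⁴.
Web: 0.7 × 10.8, A = 7.56 in², y = 6.3 in, Ī = 73.4832 in⁴.
Top flange: 11.2 × 0.9, A = 10.08 in², y = 12.15 in, Ī = 0.6804 in⁴.
Hole (subtracted): ⌀0.3, A = 0.0706858 in², y = 0.45 in, Ī = 0.000397608 in⁴.
Centroid: ȳ = ΣA·y / ΣA = 6.31496 in.
Transfer each piece to the centroidal x-axis using Ī + A·d² with d = y − 6.31496:
  bottom flange: d = -5.86496 in → contributes +347.409 in⁴
  web: d = -0.0149556 in → contributes +73.4849 in⁴
  top flange: d = 5.83504 in → contributes +343.882 in⁴
  hole: d = -5.86496 in → contributes −2.43183 in⁴
Total I = 762.344 in⁴.

I_xx ≈ 762.3 in⁴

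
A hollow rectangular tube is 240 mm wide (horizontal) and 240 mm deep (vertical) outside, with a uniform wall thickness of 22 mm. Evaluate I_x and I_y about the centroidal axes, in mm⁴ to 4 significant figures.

Decompose the section into non-overlapping parts with the origin at the bottom-left of its bounding rectangle.
Outer rectangle: 240 × 240, A = 57 600 mm², y = 120 mm, Ī = 276 480 000 mm⁴.
Inner void (subtracted): 196 × 196, A = 38 416 mm², y = 120 mm, Ī = 122 982 421 mm⁴.
By symmetry the centroid is at mid-height, ȳ = 120 mm.
All pieces are centred on the centroidal x-axis, so I = ΣĪ (holes subtracted) = 153 497 579 mm⁴.
Repeating about the centroidal y-axis gives I_y = 153 497 579 mm⁴.

I_x ≈ 1.535 × 10⁸ mm⁴, I_y ≈ 1.535 × 10⁸ mm⁴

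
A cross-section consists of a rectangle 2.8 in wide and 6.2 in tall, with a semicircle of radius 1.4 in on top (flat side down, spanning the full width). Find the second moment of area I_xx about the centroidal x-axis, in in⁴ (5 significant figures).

Split into non-overlapping primitives; take the origin at the lower-left of the bounding box.
Rectangular body: 2.8 × 6.2, A = 17.36 in², y = 3.1 in, Ī = 55.60987 in⁴.
Semicircular cap: semicircle r = 1.4, A = 3.078761 in², y = 6.794178 in, Ī = 0.4216423 in⁴.
Centroid: ȳ = ΣA·y / ΣA = 3.656467 in.
Transfer each piece to the centroidal x-axis using Ī + A·d² with d = y − 3.656467:
  rectangular body: d = -0.5564668 in → contributes +60.98548 in⁴
  semicircular cap: d = 3.137712 in → contributes +30.73276 in⁴
Total I = 91.71825 in⁴.

I_xx ≈ 91.718 in⁴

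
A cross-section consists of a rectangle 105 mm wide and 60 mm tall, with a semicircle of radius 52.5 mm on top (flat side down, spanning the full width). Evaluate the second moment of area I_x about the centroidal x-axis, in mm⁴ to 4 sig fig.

I_x ≈ 9.738 × 10⁶ mm⁴

Treat the section as a set of non-overlapping primitives; coordinates are from the bounding-box lower-left.
Rectangular body: 105 × 60, A = 6 300 mm², y = 30 mm, Ī = 1 890 000 mm⁴.
Semicircular cap: semicircle r = 52.5, A = 4329.51 mm², y = 82.2817 mm, Ī = 833 814 mm⁴.
Centroid: ȳ = ΣA·y / ΣA = 51.2949 mm.
Transfer each piece to the centroidal x-axis using Ī + A·d² with d = y − 51.2949:
  rectangular body: d = -21.2949 mm → contributes +4 746 870 mm⁴
  semicircular cap: d = 30.9868 mm → contributes +4 990 934 mm⁴
Total I = 9 737 805 mm⁴.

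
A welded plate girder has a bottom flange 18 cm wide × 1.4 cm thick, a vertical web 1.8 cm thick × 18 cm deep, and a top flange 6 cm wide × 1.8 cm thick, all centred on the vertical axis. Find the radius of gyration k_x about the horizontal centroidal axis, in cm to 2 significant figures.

Decompose the section into non-overlapping parts with the origin at the bottom-left of its bounding rectangle.
Bottom plate: 18 × 1.4, A = 25.2 cm², y = 0.7 cm, Ī = 4.116 cm⁴.
Web plate: 1.8 × 18, A = 32.4 cm², y = 10.4 cm, Ī = 874.8 cm⁴.
Top plate: 6 × 1.8, A = 10.8 cm², y = 20.3 cm, Ī = 2.916 cm⁴.
Centroid: ȳ = ΣA·y / ΣA = 8.389 cm.
Transfer each piece to the horizontal centroidal axis using Ī + A·d² with d = y − 8.389:
  bottom plate: d = -7.689 cm → contributes +1 494 cm⁴
  web plate: d = 2.011 cm → contributes +1 006 cm⁴
  top plate: d = 11.91 cm → contributes +1 535 cm⁴
Total I = 4 035 cm⁴.
Radius of gyration: k = √(I/A) = √(4 035 / 68.4) = 7.68 cm.

k_x ≈ 7.7 cm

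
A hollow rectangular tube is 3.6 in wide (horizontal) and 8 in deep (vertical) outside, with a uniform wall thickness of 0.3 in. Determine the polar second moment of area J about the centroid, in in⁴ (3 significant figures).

Decompose the section into non-overlapping parts with the origin at the bottom-left of its bounding rectangle.
Outer rectangle: 3.6 × 8, A = 28.8 in², y = 4 in, Ī = 153.6 in⁴.
Inner void (subtracted): 3 × 7.4, A = 22.2 in², y = 4 in, Ī = 101.31 in⁴.
By symmetry the centroid is at mid-height, ȳ = 4 in.
All pieces are centred on the centroidal x-axis, so I = ΣĪ (holes subtracted) = 52.294 in⁴.
Repeating about the centroidal y-axis gives I_y = 14.454 in⁴.
Polar second moment: J = I_x + I_y = 66.748 in⁴.

J ≈ 66.7 in⁴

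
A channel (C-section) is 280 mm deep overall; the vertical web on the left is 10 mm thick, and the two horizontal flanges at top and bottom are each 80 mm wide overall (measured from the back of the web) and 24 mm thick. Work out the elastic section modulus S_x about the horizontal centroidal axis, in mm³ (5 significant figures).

Split into non-overlapping primitives; take the origin at the lower-left of the bounding box.
Web: 10 × 280, A = 2 800 mm², y = 140 mm, Ī = 18 293 333 mm⁴.
Top flange (beyond web): 70 × 24, A = 1 680 mm², y = 268 mm, Ī = 80 640 mm⁴.
Bottom flange (beyond web): 70 × 24, A = 1 680 mm², y = 12 mm, Ī = 80 640 mm⁴.
By symmetry the centroid is at mid-height, ȳ = 140 mm.
Transfer each piece to the horizontal centroidal axis using Ī + A·d² with d = y − 140:
  web: d = 0 mm → contributes +18 293 333 mm⁴
  top flange (beyond web): d = 128 mm → contributes +27 605 760 mm⁴
  bottom flange (beyond web): d = -128 mm → contributes +27 605 760 mm⁴
Total I = 73 504 853 mm⁴.
Extreme fibre distance c = 140 mm; S = I/c = 525034.7 mm³.

S_x ≈ 5.2503 × 10⁵ mm³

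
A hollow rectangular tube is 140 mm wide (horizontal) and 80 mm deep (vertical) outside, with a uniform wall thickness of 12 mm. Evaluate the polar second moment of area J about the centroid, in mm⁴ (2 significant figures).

Treat the section as a set of non-overlapping primitives; coordinates are from the bounding-box lower-left.
Outer rectangle: 140 × 80, A = 11 200 mm², y = 40 mm, Ī = 5 973 333 mm⁴.
Inner void (subtracted): 116 × 56, A = 6 496 mm², y = 40 mm, Ī = 1 697 621 mm⁴.
By symmetry the centroid is at mid-height, ȳ = 40 mm.
All pieces are centred on the centroidal x-axis, so I = ΣĪ (holes subtracted) = 4 275 712 mm⁴.
Repeating about the centroidal y-axis gives I_y = 11 009 152 mm⁴.
Polar second moment: J = I_x + I_y = 15 284 864 mm⁴.

J ≈ 1.5 × 10⁷ mm⁴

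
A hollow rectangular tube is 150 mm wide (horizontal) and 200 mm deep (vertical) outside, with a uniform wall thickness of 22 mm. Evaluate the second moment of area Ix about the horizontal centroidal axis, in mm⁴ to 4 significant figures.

Ix ≈ 6.646 × 10⁷ mm⁴

Decompose the section into non-overlapping parts with the origin at the bottom-left of its bounding rectangle.
Outer rectangle: 150 × 200, A = 30 000 mm², y = 100 mm, Ī = 100 000 000 mm⁴.
Inner void (subtracted): 106 × 156, A = 16 536 mm², y = 100 mm, Ī = 33 535 008 mm⁴.
By symmetry the centroid is at mid-height, ȳ = 100 mm.
All pieces are centred on the horizontal centroidal axis, so I = ΣĪ (holes subtracted) = 66 464 992 mm⁴.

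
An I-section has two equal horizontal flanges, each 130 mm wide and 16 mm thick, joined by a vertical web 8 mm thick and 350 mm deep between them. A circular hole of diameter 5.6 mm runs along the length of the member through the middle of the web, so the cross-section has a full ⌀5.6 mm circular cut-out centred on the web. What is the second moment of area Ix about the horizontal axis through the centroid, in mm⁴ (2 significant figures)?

Ix ≈ 1.7 × 10⁸ mm⁴

Split into non-overlapping primitives; take the origin at the lower-left of the bounding box.
Bottom flange: 130 × 16, A = 2 080 mm², y = 8 mm, Ī = 44 373 mm⁴.
Web: 8 × 350, A = 2 800 mm², y = 191 mm, Ī = 28 583 333 mm⁴.
Top flange: 130 × 16, A = 2 080 mm², y = 374 mm, Ī = 44 373 mm⁴.
Hole (subtracted): ⌀5.6, A = 24.63 mm², y = 191 mm, Ī = 48.27 mm⁴.
By symmetry the centroid is at mid-height, ȳ = 191 mm.
Transfer each piece to the horizontal axis through the centroid using Ī + A·d² with d = y − 191:
  bottom flange: d = -183 mm → contributes +69 701 493 mm⁴
  web: d = 0 mm → contributes +28 583 333 mm⁴
  top flange: d = 183 mm → contributes +69 701 493 mm⁴
  hole: d = 0 mm → contributes −48.27 mm⁴
Total I = 167 986 272 mm⁴.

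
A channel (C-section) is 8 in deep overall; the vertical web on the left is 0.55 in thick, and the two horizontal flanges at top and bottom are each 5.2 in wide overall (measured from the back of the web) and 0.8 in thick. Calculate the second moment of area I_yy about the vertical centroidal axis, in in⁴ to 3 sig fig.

Decompose the section into non-overlapping parts with the origin at the bottom-left of its bounding rectangle.
Web: 0.55 × 8, A = 4.4 in², x = 0.275 in, Ī = 0.11092 in⁴.
Top flange (beyond web): 4.65 × 0.8, A = 3.72 in², x = 2.875 in, Ī = 6.703 in⁴.
Bottom flange (beyond web): 4.65 × 0.8, A = 3.72 in², x = 2.875 in, Ī = 6.703 in⁴.
Centroid: x̄ = ΣA·x / ΣA = 1.9088 in.
Transfer each piece to the vertical centroidal axis using Ī + A·d² with d = x − 1.9088:
  web: d = -1.6338 in → contributes +11.856 in⁴
  top flange (beyond web): d = 0.96622 in → contributes +10.176 in⁴
  bottom flange (beyond web): d = 0.96622 in → contributes +10.176 in⁴
Total I = 32.207 in⁴.

I_yy ≈ 32.2 in⁴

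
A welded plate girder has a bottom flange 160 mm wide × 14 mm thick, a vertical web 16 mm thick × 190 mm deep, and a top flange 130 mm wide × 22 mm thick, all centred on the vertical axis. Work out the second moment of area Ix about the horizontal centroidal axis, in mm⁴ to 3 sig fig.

Ix ≈ 6.41 × 10⁷ mm⁴

Decompose the section into non-overlapping parts with the origin at the bottom-left of its bounding rectangle.
Bottom plate: 160 × 14, A = 2 240 mm², y = 7 mm, Ī = 36 587 mm⁴.
Web plate: 16 × 190, A = 3 040 mm², y = 109 mm, Ī = 9 145 333 mm⁴.
Top plate: 130 × 22, A = 2 860 mm², y = 215 mm, Ī = 115 353 mm⁴.
Centroid: ȳ = ΣA·y / ΣA = 118.17 mm.
Transfer each piece to the horizontal centroidal axis using Ī + A·d² with d = y − 118.17:
  bottom plate: d = -111.17 mm → contributes +27 722 444 mm⁴
  web plate: d = -9.1744 mm → contributes +9 401 212 mm⁴
  top plate: d = 96.826 mm → contributes +26 928 390 mm⁴
Total I = 64 052 046 mm⁴.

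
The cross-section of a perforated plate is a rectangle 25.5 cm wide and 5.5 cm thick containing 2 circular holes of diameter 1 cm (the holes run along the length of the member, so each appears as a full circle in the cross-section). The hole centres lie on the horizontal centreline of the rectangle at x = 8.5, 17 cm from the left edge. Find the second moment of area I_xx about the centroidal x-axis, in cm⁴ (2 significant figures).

Split into non-overlapping primitives; take the origin at the lower-left of the bounding box.
Plate: 25.5 × 5.5, A = 140.3 cm², y = 2.75 cm, Ī = 353.5 cm⁴.
Hole 1 (subtracted): ⌀1, A = 0.7854 cm², y = 2.75 cm, Ī = 0.04909 cm⁴.
Hole 2 (subtracted): ⌀1, A = 0.7854 cm², y = 2.75 cm, Ī = 0.04909 cm⁴.
By symmetry the centroid is at mid-height, ȳ = 2.75 cm.
All pieces are centred on the centroidal x-axis, so I = ΣĪ (holes subtracted) = 353.4 cm⁴.

I_xx ≈ 350 cm⁴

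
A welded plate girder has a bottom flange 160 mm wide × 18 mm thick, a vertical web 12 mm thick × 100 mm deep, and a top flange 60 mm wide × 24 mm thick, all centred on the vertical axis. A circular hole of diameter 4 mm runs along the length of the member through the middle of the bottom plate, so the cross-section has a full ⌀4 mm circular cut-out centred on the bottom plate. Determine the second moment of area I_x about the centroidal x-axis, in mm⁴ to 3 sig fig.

Decompose the section into non-overlapping parts with the origin at the bottom-left of its bounding rectangle.
Bottom plate: 160 × 18, A = 2 880 mm², y = 9 mm, Ī = 77 760 mm⁴.
Web plate: 12 × 100, A = 1 200 mm², y = 68 mm, Ī = 1 000 000 mm⁴.
Top plate: 60 × 24, A = 1 440 mm², y = 130 mm, Ī = 69 120 mm⁴.
Hole (subtracted): ⌀4, A = 12.566 mm², y = 9 mm, Ī = 12.566 mm⁴.
Centroid: ȳ = ΣA·y / ΣA = 53.493 mm.
Transfer each piece to the centroidal x-axis using Ī + A·d² with d = y − 53.493:
  bottom plate: d = -44.493 mm → contributes +5 778 981 mm⁴
  web plate: d = 14.507 mm → contributes +1 252 558 mm⁴
  top plate: d = 76.507 mm → contributes +8 497 992 mm⁴
  hole: d = -44.493 mm → contributes −24 889 mm⁴
Total I = 15 504 643 mm⁴.

I_x ≈ 1.55 × 10⁷ mm⁴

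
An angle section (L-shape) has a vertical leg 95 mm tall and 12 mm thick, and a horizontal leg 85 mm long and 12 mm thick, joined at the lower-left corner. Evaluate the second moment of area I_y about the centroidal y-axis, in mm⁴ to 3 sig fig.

I_y ≈ 1.30 × 10⁶ mm⁴

Break the section into simple shapes (no overlaps), measuring from the bottom-left corner of the bounding box.
Vertical leg: 12 × 95, A = 1 140 mm², x = 6 mm, Ī = 13 680 mm⁴.
Horizontal leg (remainder): 73 × 12, A = 876 mm², x = 48.5 mm, Ī = 389 017 mm⁴.
Centroid: x̄ = ΣA·x / ΣA = 24.467 mm.
Transfer each piece to the centroidal y-axis using Ī + A·d² with d = x − 24.467:
  vertical leg: d = -18.467 mm → contributes +402 465 mm⁴
  horizontal leg (remainder): d = 24.033 mm → contributes +894 971 mm⁴
Total I = 1 297 436 mm⁴.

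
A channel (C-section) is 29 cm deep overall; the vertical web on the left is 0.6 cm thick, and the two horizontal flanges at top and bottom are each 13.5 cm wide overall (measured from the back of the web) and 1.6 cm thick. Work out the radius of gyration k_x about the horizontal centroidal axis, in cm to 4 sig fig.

Split into non-overlapping primitives; take the origin at the lower-left of the bounding box.
Web: 0.6 × 29, A = 17.4 cm², y = 14.5 cm, Ī = 1219.45 cm⁴.
Top flange (beyond web): 12.9 × 1.6, A = 20.64 cm², y = 28.2 cm, Ī = 4.4032 cm⁴.
Bottom flange (beyond web): 12.9 × 1.6, A = 20.64 cm², y = 0.8 cm, Ī = 4.4032 cm⁴.
By symmetry the centroid is at mid-height, ȳ = 14.5 cm.
Transfer each piece to the horizontal centroidal axis using Ī + A·d² with d = y − 14.5:
  web: d = 0 cm → contributes +1219.45 cm⁴
  top flange (beyond web): d = 13.7 cm → contributes +3878.32 cm⁴
  bottom flange (beyond web): d = -13.7 cm → contributes +3878.32 cm⁴
Total I = 8976.1 cm⁴.
Radius of gyration: k = √(I/A) = √(8976.1 / 58.68) = 12.368 cm.

k_x ≈ 12.37 cm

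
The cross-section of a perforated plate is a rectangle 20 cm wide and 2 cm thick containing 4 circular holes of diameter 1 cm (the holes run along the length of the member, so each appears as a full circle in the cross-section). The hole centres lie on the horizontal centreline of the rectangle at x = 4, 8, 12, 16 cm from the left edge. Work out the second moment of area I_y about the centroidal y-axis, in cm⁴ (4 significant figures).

I_y ≈ 1270 cm⁴

Decompose the section into non-overlapping parts with the origin at the bottom-left of its bounding rectangle.
Plate: 20 × 2, A = 40 cm², x = 10 cm, Ī = 1333.33 cm⁴.
Hole 1 (subtracted): ⌀1, A = 0.785398 cm², x = 4 cm, Ī = 0.0490874 cm⁴.
Hole 2 (subtracted): ⌀1, A = 0.785398 cm², x = 8 cm, Ī = 0.0490874 cm⁴.
Hole 3 (subtracted): ⌀1, A = 0.785398 cm², x = 12 cm, Ī = 0.0490874 cm⁴.
Hole 4 (subtracted): ⌀1, A = 0.785398 cm², x = 16 cm, Ī = 0.0490874 cm⁴.
By symmetry the centroid is at mid-width, x̄ = 10 cm.
Transfer each piece to the centroidal y-axis using Ī + A·d² with d = x − 10:
  plate: d = 0 cm → contributes +1333.33 cm⁴
  hole 1: d = -6 cm → contributes −28.3234 cm⁴
  hole 2: d = -2 cm → contributes −3.19068 cm⁴
  hole 3: d = 2 cm → contributes −3.19068 cm⁴
  hole 4: d = 6 cm → contributes −28.3234 cm⁴
Total I = 1270.31 cm⁴.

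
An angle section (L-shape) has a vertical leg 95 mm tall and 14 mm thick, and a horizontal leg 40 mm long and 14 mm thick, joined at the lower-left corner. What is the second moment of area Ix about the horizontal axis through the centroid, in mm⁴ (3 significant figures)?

Ix ≈ 1.47 × 10⁶ mm⁴

Break the section into simple shapes (no overlaps), measuring from the bottom-left corner of the bounding box.
Vertical leg: 14 × 95, A = 1 330 mm², y = 47.5 mm, Ī = 1 000 271 mm⁴.
Horizontal leg (remainder): 26 × 14, A = 364 mm², y = 7 mm, Ī = 5945.3 mm⁴.
Centroid: ȳ = ΣA·y / ΣA = 38.798 mm.
Transfer each piece to the horizontal axis through the centroid using Ī + A·d² with d = y − 38.798:
  vertical leg: d = 8.7025 mm → contributes +1 100 996 mm⁴
  horizontal leg (remainder): d = -31.798 mm → contributes +373 979 mm⁴
Total I = 1 474 975 mm⁴.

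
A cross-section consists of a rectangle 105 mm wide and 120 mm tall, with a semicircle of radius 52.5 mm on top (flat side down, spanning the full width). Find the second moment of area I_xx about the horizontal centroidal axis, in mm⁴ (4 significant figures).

I_xx ≈ 3.777 × 10⁷ mm⁴

Treat the section as a set of non-overlapping primitives; coordinates are from the bounding-box lower-left.
Rectangular body: 105 × 120, A = 12 600 mm², y = 60 mm, Ī = 15 120 000 mm⁴.
Semicircular cap: semicircle r = 52.5, A = 4329.51 mm², y = 142.282 mm, Ī = 833 814 mm⁴.
Centroid: ȳ = ΣA·y / ΣA = 81.0425 mm.
Transfer each piece to the horizontal centroidal axis using Ī + A·d² with d = y − 81.0425:
  rectangular body: d = -21.0425 mm → contributes +20 699 115 mm⁴
  semicircular cap: d = 61.2392 mm → contributes +17 070 499 mm⁴
Total I = 37 769 614 mm⁴.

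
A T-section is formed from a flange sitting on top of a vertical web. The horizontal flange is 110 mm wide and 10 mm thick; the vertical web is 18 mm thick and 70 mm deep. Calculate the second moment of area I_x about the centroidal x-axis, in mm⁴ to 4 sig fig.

Decompose the section into non-overlapping parts with the origin at the bottom-left of its bounding rectangle.
Flange: 110 × 10, A = 1 100 mm², y = 75 mm, Ī = 9166.67 mm⁴.
Web: 18 × 70, A = 1 260 mm², y = 35 mm, Ī = 514 500 mm⁴.
Centroid: ȳ = ΣA·y / ΣA = 53.6441 mm.
Transfer each piece to the centroidal x-axis using Ī + A·d² with d = y − 53.6441:
  flange: d = 21.3559 mm → contributes +510 850 mm⁴
  web: d = -18.6441 mm → contributes +952 478 mm⁴
Total I = 1 463 328 mm⁴.

I_x ≈ 1.463 × 10⁶ mm⁴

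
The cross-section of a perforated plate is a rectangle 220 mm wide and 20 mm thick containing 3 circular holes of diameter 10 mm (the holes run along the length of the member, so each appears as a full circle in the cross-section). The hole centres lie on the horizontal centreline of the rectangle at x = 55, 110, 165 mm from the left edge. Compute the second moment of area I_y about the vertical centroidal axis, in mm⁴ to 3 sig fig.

I_y ≈ 1.73 × 10⁷ mm⁴

Split into non-overlapping primitives; take the origin at the lower-left of the bounding box.
Plate: 220 × 20, A = 4 400 mm², x = 110 mm, Ī = 17 746 667 mm⁴.
Hole 1 (subtracted): ⌀10, A = 78.54 mm², x = 55 mm, Ī = 490.87 mm⁴.
Hole 2 (subtracted): ⌀10, A = 78.54 mm², x = 110 mm, Ī = 490.87 mm⁴.
Hole 3 (subtracted): ⌀10, A = 78.54 mm², x = 165 mm, Ī = 490.87 mm⁴.
By symmetry the centroid is at mid-width, x̄ = 110 mm.
Transfer each piece to the vertical centroidal axis using Ī + A·d² with d = x − 110:
  plate: d = 0 mm → contributes +17 746 667 mm⁴
  hole 1: d = -55 mm → contributes −238 074 mm⁴
  hole 2: d = 0 mm → contributes −490.87 mm⁴
  hole 3: d = 55 mm → contributes −238 074 mm⁴
Total I = 17 270 028 mm⁴.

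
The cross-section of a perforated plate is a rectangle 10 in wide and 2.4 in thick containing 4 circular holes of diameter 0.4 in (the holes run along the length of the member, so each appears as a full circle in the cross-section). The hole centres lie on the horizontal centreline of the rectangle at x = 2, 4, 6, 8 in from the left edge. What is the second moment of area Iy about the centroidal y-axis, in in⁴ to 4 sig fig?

Iy ≈ 197.5 in⁴

Break the section into simple shapes (no overlaps), measuring from the bottom-left corner of the bounding box.
Plate: 10 × 2.4, A = 24 in², x = 5 in, Ī = 200 in⁴.
Hole 1 (subtracted): ⌀0.4, A = 0.125664 in², x = 2 in, Ī = 0.00125664 in⁴.
Hole 2 (subtracted): ⌀0.4, A = 0.125664 in², x = 4 in, Ī = 0.00125664 in⁴.
Hole 3 (subtracted): ⌀0.4, A = 0.125664 in², x = 6 in, Ī = 0.00125664 in⁴.
Hole 4 (subtracted): ⌀0.4, A = 0.125664 in², x = 8 in, Ī = 0.00125664 in⁴.
By symmetry the centroid is at mid-width, x̄ = 5 in.
Transfer each piece to the centroidal y-axis using Ī + A·d² with d = x − 5:
  plate: d = 0 in → contributes +200 in⁴
  hole 1: d = -3 in → contributes −1.13223 in⁴
  hole 2: d = -1 in → contributes −0.12692 in⁴
  hole 3: d = 1 in → contributes −0.12692 in⁴
  hole 4: d = 3 in → contributes −1.13223 in⁴
Total I = 197.482 in⁴.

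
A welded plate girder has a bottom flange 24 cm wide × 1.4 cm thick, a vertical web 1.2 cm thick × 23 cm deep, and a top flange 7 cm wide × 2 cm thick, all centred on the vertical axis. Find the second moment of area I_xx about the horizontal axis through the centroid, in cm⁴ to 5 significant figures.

I_xx ≈ 7681.5 cm⁴

Split into non-overlapping primitives; take the origin at the lower-left of the bounding box.
Bottom plate: 24 × 1.4, A = 33.6 cm², y = 0.7 cm, Ī = 5.488 cm⁴.
Web plate: 1.2 × 23, A = 27.6 cm², y = 12.9 cm, Ī = 1216.7 cm⁴.
Top plate: 7 × 2, A = 14 cm², y = 25.4 cm, Ī = 4.666667 cm⁴.
Centroid: ȳ = ΣA·y / ΣA = 9.776064 cm.
Transfer each piece to the horizontal axis through the centroid using Ī + A·d² with d = y − 9.776064:
  bottom plate: d = -9.076064 cm → contributes +2773.286 cm⁴
  web plate: d = 3.123936 cm → contributes +1486.048 cm⁴
  top plate: d = 15.62394 cm → contributes +3422.17 cm⁴
Total I = 7681.504 cm⁴.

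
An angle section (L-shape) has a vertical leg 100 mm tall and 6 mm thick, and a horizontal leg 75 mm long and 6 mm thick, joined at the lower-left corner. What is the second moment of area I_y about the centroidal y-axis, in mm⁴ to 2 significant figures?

Treat the section as a set of non-overlapping primitives; coordinates are from the bounding-box lower-left.
Vertical leg: 6 × 100, A = 600 mm², x = 3 mm, Ī = 1 800 mm⁴.
Horizontal leg (remainder): 69 × 6, A = 414 mm², x = 40.5 mm, Ī = 164 255 mm⁴.
Centroid: x̄ = ΣA·x / ΣA = 18.31 mm.
Transfer each piece to the centroidal y-axis using Ī + A·d² with d = x − 18.31:
  vertical leg: d = -15.31 mm → contributes +142 450 mm⁴
  horizontal leg (remainder): d = 22.19 mm → contributes +368 095 mm⁴
Total I = 510 544 mm⁴.

I_y ≈ 5.1 × 10⁵ mm⁴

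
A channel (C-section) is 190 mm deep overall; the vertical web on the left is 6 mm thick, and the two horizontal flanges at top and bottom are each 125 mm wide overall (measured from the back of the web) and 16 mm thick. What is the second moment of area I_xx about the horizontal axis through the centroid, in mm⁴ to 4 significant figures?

I_xx ≈ 3.233 × 10⁷ mm⁴

Decompose the section into non-overlapping parts with the origin at the bottom-left of its bounding rectangle.
Web: 6 × 190, A = 1 140 mm², y = 95 mm, Ī = 3 429 500 mm⁴.
Top flange (beyond web): 119 × 16, A = 1 904 mm², y = 182 mm, Ī = 40618.7 mm⁴.
Bottom flange (beyond web): 119 × 16, A = 1 904 mm², y = 8 mm, Ī = 40618.7 mm⁴.
By symmetry the centroid is at mid-height, ȳ = 95 mm.
Transfer each piece to the horizontal axis through the centroid using Ī + A·d² with d = y − 95:
  web: d = 0 mm → contributes +3 429 500 mm⁴
  top flange (beyond web): d = 87 mm → contributes +14 451 995 mm⁴
  bottom flange (beyond web): d = -87 mm → contributes +14 451 995 mm⁴
Total I = 32 333 489 mm⁴.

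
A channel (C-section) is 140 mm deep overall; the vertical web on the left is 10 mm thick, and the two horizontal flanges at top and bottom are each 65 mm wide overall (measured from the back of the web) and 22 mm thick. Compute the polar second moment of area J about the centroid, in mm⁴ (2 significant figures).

J ≈ 1.2 × 10⁷ mm⁴

Decompose the section into non-overlapping parts with the origin at the bottom-left of its bounding rectangle.
Web: 10 × 140, A = 1 400 mm², y = 70 mm, Ī = 2 286 667 mm⁴.
Top flange (beyond web): 55 × 22, A = 1 210 mm², y = 129 mm, Ī = 48 803 mm⁴.
Bottom flange (beyond web): 55 × 22, A = 1 210 mm², y = 11 mm, Ī = 48 803 mm⁴.
By symmetry the centroid is at mid-height, ȳ = 70 mm.
Transfer each piece to the centroidal x-axis using Ī + A·d² with d = y − 70:
  web: d = 0 mm → contributes +2 286 667 mm⁴
  top flange (beyond web): d = 59 mm → contributes +4 260 813 mm⁴
  bottom flange (beyond web): d = -59 mm → contributes +4 260 813 mm⁴
Total I = 10 808 293 mm⁴.
For the y-axis: x̄ = 25.59 mm.
Repeating about the centroidal y-axis gives I_y = 1 558 508 mm⁴.
Polar second moment: J = I_x + I_y = 12 366 801 mm⁴.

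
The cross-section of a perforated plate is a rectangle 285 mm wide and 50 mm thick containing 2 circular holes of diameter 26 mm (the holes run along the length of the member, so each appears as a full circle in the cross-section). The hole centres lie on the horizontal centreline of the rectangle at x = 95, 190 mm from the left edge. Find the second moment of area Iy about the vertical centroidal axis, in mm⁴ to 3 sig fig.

Iy ≈ 9.40 × 10⁷ mm⁴

Break the section into simple shapes (no overlaps), measuring from the bottom-left corner of the bounding box.
Plate: 285 × 50, A = 14 250 mm², x = 142.5 mm, Ī = 96 454 688 mm⁴.
Hole 1 (subtracted): ⌀26, A = 530.93 mm², x = 95 mm, Ī = 22 432 mm⁴.
Hole 2 (subtracted): ⌀26, A = 530.93 mm², x = 190 mm, Ī = 22 432 mm⁴.
By symmetry the centroid is at mid-width, x̄ = 142.5 mm.
Transfer each piece to the vertical centroidal axis using Ī + A·d² with d = x − 142.5:
  plate: d = 0 mm → contributes +96 454 688 mm⁴
  hole 1: d = -47.5 mm → contributes −1 220 341 mm⁴
  hole 2: d = 47.5 mm → contributes −1 220 341 mm⁴
Total I = 94 014 006 mm⁴.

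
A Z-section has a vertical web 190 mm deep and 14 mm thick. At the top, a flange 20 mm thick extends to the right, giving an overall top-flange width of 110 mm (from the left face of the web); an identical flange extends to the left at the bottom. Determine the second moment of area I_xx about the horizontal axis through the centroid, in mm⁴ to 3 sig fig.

I_xx ≈ 3.59 × 10⁷ mm⁴

Treat the section as a set of non-overlapping primitives; coordinates are from the bounding-box lower-left.
Web: 14 × 190, A = 2 660 mm², y = 95 mm, Ī = 8 002 167 mm⁴.
Top flange (beyond web): 96 × 20, A = 1 920 mm², y = 180 mm, Ī = 64 000 mm⁴.
Bottom flange (beyond web): 96 × 20, A = 1 920 mm², y = 10 mm, Ī = 64 000 mm⁴.
Centroid: ȳ = ΣA·y / ΣA = 95 mm.
Transfer each piece to the horizontal axis through the centroid using Ī + A·d² with d = y − 95:
  web: d = 0 mm → contributes +8 002 167 mm⁴
  top flange (beyond web): d = 85 mm → contributes +13 936 000 mm⁴
  bottom flange (beyond web): d = -85 mm → contributes +13 936 000 mm⁴
Total I = 35 874 167 mm⁴.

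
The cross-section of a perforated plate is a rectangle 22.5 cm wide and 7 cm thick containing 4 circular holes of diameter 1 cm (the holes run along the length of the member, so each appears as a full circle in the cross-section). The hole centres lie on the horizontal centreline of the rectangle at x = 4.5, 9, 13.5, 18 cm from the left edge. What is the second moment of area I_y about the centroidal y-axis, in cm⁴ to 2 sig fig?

Break the section into simple shapes (no overlaps), measuring from the bottom-left corner of the bounding box.
Plate: 22.5 × 7, A = 157.5 cm², x = 11.25 cm, Ī = 6 645 cm⁴.
Hole 1 (subtracted): ⌀1, A = 0.7854 cm², x = 4.5 cm, Ī = 0.04909 cm⁴.
Hole 2 (subtracted): ⌀1, A = 0.7854 cm², x = 9 cm, Ī = 0.04909 cm⁴.
Hole 3 (subtracted): ⌀1, A = 0.7854 cm², x = 13.5 cm, Ī = 0.04909 cm⁴.
Hole 4 (subtracted): ⌀1, A = 0.7854 cm², x = 18 cm, Ī = 0.04909 cm⁴.
By symmetry the centroid is at mid-width, x̄ = 11.25 cm.
Transfer each piece to the centroidal y-axis using Ī + A·d² with d = x − 11.25:
  plate: d = 0 cm → contributes +6 645 cm⁴
  hole 1: d = -6.75 cm → contributes −35.83 cm⁴
  hole 2: d = -2.25 cm → contributes −4.025 cm⁴
  hole 3: d = 2.25 cm → contributes −4.025 cm⁴
  hole 4: d = 6.75 cm → contributes −35.83 cm⁴
Total I = 6 565 cm⁴.

I_y ≈ 6600 cm⁴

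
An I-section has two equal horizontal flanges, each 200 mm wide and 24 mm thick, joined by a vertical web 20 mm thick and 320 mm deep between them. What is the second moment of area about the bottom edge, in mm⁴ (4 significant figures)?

I_base ≈ 8.808 × 10⁸ mm⁴

Treat the section as a set of non-overlapping primitives; coordinates are from the bounding-box lower-left.
Bottom flange: 200 × 24, A = 4 800 mm², y = 12 mm, Ī = 230 400 mm⁴.
Web: 20 × 320, A = 6 400 mm², y = 184 mm, Ī = 54 613 333 mm⁴.
Top flange: 200 × 24, A = 4 800 mm², y = 356 mm, Ī = 230 400 mm⁴.
Transfer each piece to the bottom edge using Ī + A·d² with d = y − 0:
  bottom flange: d = 12 mm → contributes +921 600 mm⁴
  web: d = 184 mm → contributes +271 291 733 mm⁴
  top flange: d = 356 mm → contributes +608 563 200 mm⁴
Total I = 880 776 533 mm⁴.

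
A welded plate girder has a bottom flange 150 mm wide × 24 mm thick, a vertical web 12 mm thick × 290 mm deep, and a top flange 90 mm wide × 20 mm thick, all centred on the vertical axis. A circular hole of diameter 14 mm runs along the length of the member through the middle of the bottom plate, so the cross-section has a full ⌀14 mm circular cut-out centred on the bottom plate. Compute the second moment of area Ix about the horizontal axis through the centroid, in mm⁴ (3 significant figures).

Decompose the section into non-overlapping parts with the origin at the bottom-left of its bounding rectangle.
Bottom plate: 150 × 24, A = 3 600 mm², y = 12 mm, Ī = 172 800 mm⁴.
Web plate: 12 × 290, A = 3 480 mm², y = 169 mm, Ī = 24 389 000 mm⁴.
Top plate: 90 × 20, A = 1 800 mm², y = 324 mm, Ī = 60 000 mm⁴.
Hole (subtracted): ⌀14, A = 153.94 mm², y = 12 mm, Ī = 1885.7 mm⁴.
Centroid: ȳ = ΣA·y / ΣA = 138.97 mm.
Transfer each piece to the horizontal axis through the centroid using Ī + A·d² with d = y − 138.97:
  bottom plate: d = -126.97 mm → contributes +58 211 019 mm⁴
  web plate: d = 30.029 mm → contributes +27 526 982 mm⁴
  top plate: d = 185.03 mm → contributes +61 684 072 mm⁴
  hole: d = -126.97 mm → contributes −2 483 633 mm⁴
Total I = 144 938 440 mm⁴.

Ix ≈ 1.45 × 10⁸ mm⁴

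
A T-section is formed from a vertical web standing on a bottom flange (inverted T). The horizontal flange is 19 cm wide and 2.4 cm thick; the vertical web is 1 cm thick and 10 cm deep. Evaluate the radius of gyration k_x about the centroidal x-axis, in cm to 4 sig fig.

Split into non-overlapping primitives; take the origin at the lower-left of the bounding box.
Flange: 19 × 2.4, A = 45.6 cm², y = 1.2 cm, Ī = 21.888 cm⁴.
Web: 1 × 10, A = 10 cm², y = 7.4 cm, Ī = 83.3333 cm⁴.
Centroid: ȳ = ΣA·y / ΣA = 2.31511 cm.
Transfer each piece to the centroidal x-axis using Ī + A·d² with d = y − 2.31511:
  flange: d = -1.11511 cm → contributes +78.59 cm⁴
  web: d = 5.08489 cm → contributes +341.895 cm⁴
Total I = 420.485 cm⁴.
Radius of gyration: k = √(I/A) = √(420.485 / 55.6) = 2.75003 cm.

k_x ≈ 2.750 cm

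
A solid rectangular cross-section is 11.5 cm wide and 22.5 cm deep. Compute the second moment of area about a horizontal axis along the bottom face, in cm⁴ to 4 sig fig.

I_base ≈ 4.366 × 10⁴ cm⁴

The section: 11.5 × 22.5, A = 258.75 cm², y = 11.25 cm, Ī = 10 916 cm⁴.
Transfer it to the base of the section using Ī + A·d² with d = y − 0:
  the section: d = 11.25 cm → contributes +43664.1 cm⁴
Total I = 43664.1 cm⁴.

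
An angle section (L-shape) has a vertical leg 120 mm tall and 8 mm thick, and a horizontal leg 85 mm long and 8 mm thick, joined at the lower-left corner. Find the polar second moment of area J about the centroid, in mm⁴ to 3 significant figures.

Decompose the section into non-overlapping parts with the origin at the bottom-left of its bounding rectangle.
Vertical leg: 8 × 120, A = 960 mm², y = 60 mm, Ī = 1 152 000 mm⁴.
Horizontal leg (remainder): 77 × 8, A = 616 mm², y = 4 mm, Ī = 3285.3 mm⁴.
Centroid: ȳ = ΣA·y / ΣA = 38.112 mm.
Transfer each piece to the centroidal x-axis using Ī + A·d² with d = y − 38.112:
  vertical leg: d = 21.888 mm → contributes +1 611 935 mm⁴
  horizontal leg (remainder): d = -34.112 mm → contributes +720 067 mm⁴
Total I = 2 332 002 mm⁴.
For the y-axis: x̄ = 20.612 mm.
Repeating about the centroidal y-axis gives I_y = 987 232 mm⁴.
Polar second moment: J = I_x + I_y = 3 319 233 mm⁴.

J ≈ 3.32 × 10⁶ mm⁴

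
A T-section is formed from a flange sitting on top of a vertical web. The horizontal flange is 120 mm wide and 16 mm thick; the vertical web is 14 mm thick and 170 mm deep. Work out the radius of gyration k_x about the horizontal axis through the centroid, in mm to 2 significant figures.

k_x ≈ 59 mm

Split into non-overlapping primitives; take the origin at the lower-left of the bounding box.
Flange: 120 × 16, A = 1 920 mm², y = 178 mm, Ī = 40 960 mm⁴.
Web: 14 × 170, A = 2 380 mm², y = 85 mm, Ī = 5 731 833 mm⁴.
Centroid: ȳ = ΣA·y / ΣA = 126.5 mm.
Transfer each piece to the horizontal axis through the centroid using Ī + A·d² with d = y − 126.5:
  flange: d = 51.47 mm → contributes +5 128 222 mm⁴
  web: d = -41.53 mm → contributes +9 835 843 mm⁴
Total I = 14 964 066 mm⁴.
Radius of gyration: k = √(I/A) = √(14 964 066 / 4 300) = 58.99 mm.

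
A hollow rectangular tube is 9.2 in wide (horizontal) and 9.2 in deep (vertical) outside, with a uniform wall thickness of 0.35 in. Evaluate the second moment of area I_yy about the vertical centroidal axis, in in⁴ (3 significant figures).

Split into non-overlapping primitives; take the origin at the lower-left of the bounding box.
Outer rectangle: 9.2 × 9.2, A = 84.64 in², x = 4.6 in, Ī = 596.99 in⁴.
Inner void (subtracted): 8.5 × 8.5, A = 72.25 in², x = 4.6 in, Ī = 435.01 in⁴.
By symmetry the centroid is at mid-width, x̄ = 4.6 in.
All pieces are centred on the vertical centroidal axis, so I = ΣĪ (holes subtracted) = 161.99 in⁴.

I_yy ≈ 162 in⁴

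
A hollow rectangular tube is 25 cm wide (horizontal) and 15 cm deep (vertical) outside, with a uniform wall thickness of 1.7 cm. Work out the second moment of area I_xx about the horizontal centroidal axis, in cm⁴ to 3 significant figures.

Split into non-overlapping primitives; take the origin at the lower-left of the bounding box.
Outer rectangle: 25 × 15, A = 375 cm², y = 7.5 cm, Ī = 7031.3 cm⁴.
Inner void (subtracted): 21.6 × 11.6, A = 250.56 cm², y = 7.5 cm, Ī = 2809.6 cm⁴.
By symmetry the centroid is at mid-height, ȳ = 7.5 cm.
All pieces are centred on the horizontal centroidal axis, so I = ΣĪ (holes subtracted) = 4221.6 cm⁴.

I_xx ≈ 4220 cm⁴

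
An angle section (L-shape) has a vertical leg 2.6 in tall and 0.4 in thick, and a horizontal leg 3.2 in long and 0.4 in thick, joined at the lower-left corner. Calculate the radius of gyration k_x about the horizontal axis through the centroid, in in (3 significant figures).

k_x ≈ 0.762 in

Break the section into simple shapes (no overlaps), measuring from the bottom-left corner of the bounding box.
Vertical leg: 0.4 × 2.6, A = 1.04 in², y = 1.3 in, Ī = 0.58587 in⁴.
Horizontal leg (remainder): 2.8 × 0.4, A = 1.12 in², y = 0.2 in, Ī = 0.014933 in⁴.
Centroid: ȳ = ΣA·y / ΣA = 0.72963 in.
Transfer each piece to the horizontal axis through the centroid using Ī + A·d² with d = y − 0.72963:
  vertical leg: d = 0.57037 in → contributes +0.9242 in⁴
  horizontal leg (remainder): d = -0.52963 in → contributes +0.3291 in⁴
Total I = 1.2533 in⁴.
Radius of gyration: k = √(I/A) = √(1.2533 / 2.16) = 0.76173 in.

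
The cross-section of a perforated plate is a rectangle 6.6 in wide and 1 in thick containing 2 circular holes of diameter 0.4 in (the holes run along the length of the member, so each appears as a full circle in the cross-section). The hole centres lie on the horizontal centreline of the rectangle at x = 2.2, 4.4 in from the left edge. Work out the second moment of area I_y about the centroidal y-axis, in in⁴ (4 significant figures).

I_y ≈ 23.65 in⁴

Treat the section as a set of non-overlapping primitives; coordinates are from the bounding-box lower-left.
Plate: 6.6 × 1, A = 6.6 in², x = 3.3 in, Ī = 23.958 in⁴.
Hole 1 (subtracted): ⌀0.4, A = 0.125664 in², x = 2.2 in, Ī = 0.00125664 in⁴.
Hole 2 (subtracted): ⌀0.4, A = 0.125664 in², x = 4.4 in, Ī = 0.00125664 in⁴.
By symmetry the centroid is at mid-width, x̄ = 3.3 in.
Transfer each piece to the centroidal y-axis using Ī + A·d² with d = x − 3.3:
  plate: d = 0 in → contributes +23.958 in⁴
  hole 1: d = -1.1 in → contributes −0.15331 in⁴
  hole 2: d = 1.1 in → contributes −0.15331 in⁴
Total I = 23.6514 in⁴.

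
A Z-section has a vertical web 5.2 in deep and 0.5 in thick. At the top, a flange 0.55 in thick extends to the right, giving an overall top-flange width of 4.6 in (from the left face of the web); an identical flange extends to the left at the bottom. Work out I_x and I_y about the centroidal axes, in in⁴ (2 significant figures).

I_x ≈ 30 in⁴, I_y ≈ 30 in⁴

Break the section into simple shapes (no overlaps), measuring from the bottom-left corner of the bounding box.
Web: 0.5 × 5.2, A = 2.6 in², y = 2.6 in, Ī = 5.859 in⁴.
Top flange (beyond web): 4.1 × 0.55, A = 2.255 in², y = 4.925 in, Ī = 0.05684 in⁴.
Bottom flange (beyond web): 4.1 × 0.55, A = 2.255 in², y = 0.275 in, Ī = 0.05684 in⁴.
Centroid: ȳ = ΣA·y / ΣA = 2.6 in.
Transfer each piece to the centroidal x-axis using Ī + A·d² with d = y − 2.6:
  web: d = 0 in → contributes +5.859 in⁴
  top flange (beyond web): d = 2.325 in → contributes +12.25 in⁴
  bottom flange (beyond web): d = -2.325 in → contributes +12.25 in⁴
Total I = 30.35 in⁴.
For the y-axis: x̄ = 4.35 in.
Repeating about the centroidal y-axis gives I_y = 30.23 in⁴.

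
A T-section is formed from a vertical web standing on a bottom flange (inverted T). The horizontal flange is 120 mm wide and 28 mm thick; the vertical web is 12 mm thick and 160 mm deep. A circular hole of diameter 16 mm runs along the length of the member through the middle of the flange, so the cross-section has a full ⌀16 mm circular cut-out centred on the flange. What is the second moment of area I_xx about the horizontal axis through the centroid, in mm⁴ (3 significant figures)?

Split into non-overlapping primitives; take the origin at the lower-left of the bounding box.
Flange: 120 × 28, A = 3 360 mm², y = 14 mm, Ī = 219 520 mm⁴.
Web: 12 × 160, A = 1 920 mm², y = 108 mm, Ī = 4 096 000 mm⁴.
Hole (subtracted): ⌀16, A = 201.06 mm², y = 14 mm, Ī = 3 217 mm⁴.
Centroid: ȳ = ΣA·y / ΣA = 49.535 mm.
Transfer each piece to the horizontal axis through the centroid using Ī + A·d² with d = y − 49.535:
  flange: d = -35.535 mm → contributes +4 462 311 mm⁴
  web: d = 58.465 mm → contributes +10 658 863 mm⁴
  hole: d = -35.535 mm → contributes −257 105 mm⁴
Total I = 14 864 068 mm⁴.

I_xx ≈ 1.49 × 10⁷ mm⁴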